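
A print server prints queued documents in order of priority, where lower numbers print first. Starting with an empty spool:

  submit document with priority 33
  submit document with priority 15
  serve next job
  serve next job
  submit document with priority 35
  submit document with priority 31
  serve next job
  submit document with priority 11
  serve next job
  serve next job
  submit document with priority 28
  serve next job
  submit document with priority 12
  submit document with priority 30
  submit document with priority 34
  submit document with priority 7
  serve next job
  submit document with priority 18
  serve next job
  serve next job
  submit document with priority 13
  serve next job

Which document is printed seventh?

insert 33 → {33}
insert 15 → {15, 33}
serve next job → 15; now {33}
serve next job → 33; now {}
insert 35 → {35}
insert 31 → {31, 35}
serve next job → 31; now {35}
insert 11 → {11, 35}
serve next job → 11; now {35}
serve next job → 35; now {}
insert 28 → {28}
serve next job → 28; now {}
insert 12 → {12}
insert 30 → {12, 30}
insert 34 → {12, 30, 34}
insert 7 → {7, 12, 30, 34}
serve next job → 7; now {12, 30, 34}
insert 18 → {12, 18, 30, 34}
serve next job → 12; now {18, 30, 34}
serve next job → 18; now {30, 34}
insert 13 → {13, 30, 34}
serve next job → 13; now {30, 34}

7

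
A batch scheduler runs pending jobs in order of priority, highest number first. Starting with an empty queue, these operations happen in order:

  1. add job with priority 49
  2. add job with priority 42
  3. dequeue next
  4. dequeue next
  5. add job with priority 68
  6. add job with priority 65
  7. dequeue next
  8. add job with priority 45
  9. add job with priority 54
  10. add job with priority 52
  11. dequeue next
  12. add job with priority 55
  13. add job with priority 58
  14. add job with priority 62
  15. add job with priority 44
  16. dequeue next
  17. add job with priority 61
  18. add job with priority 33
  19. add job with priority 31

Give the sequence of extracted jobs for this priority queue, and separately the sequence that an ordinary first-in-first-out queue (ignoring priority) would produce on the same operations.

priority queue: [49, 42, 68, 65, 62]; FIFO queue: 49, 42, 68, 65, 45

insert 49 → {49}
insert 42 → {49, 42}
dequeue next → 49; now {42}
dequeue next → 42; now {}
insert 68 → {68}
insert 65 → {68, 65}
dequeue next → 68; now {65}
insert 45 → {65, 45}
insert 54 → {65, 54, 45}
insert 52 → {65, 54, 52, 45}
dequeue next → 65; now {54, 52, 45}
insert 55 → {55, 54, 52, 45}
insert 58 → {58, 55, 54, 52, 45}
insert 62 → {62, 58, 55, 54, 52, 45}
insert 44 → {62, 58, 55, 54, 52, 45, 44}
dequeue next → 62; now {58, 55, 54, 52, 45, 44}
insert 61 → {61, 58, 55, 54, 52, 45, 44}
insert 33 → {61, 58, 55, 54, 52, 45, 44, 33}
insert 31 → {61, 58, 55, 54, 52, 45, 44, 33, 31}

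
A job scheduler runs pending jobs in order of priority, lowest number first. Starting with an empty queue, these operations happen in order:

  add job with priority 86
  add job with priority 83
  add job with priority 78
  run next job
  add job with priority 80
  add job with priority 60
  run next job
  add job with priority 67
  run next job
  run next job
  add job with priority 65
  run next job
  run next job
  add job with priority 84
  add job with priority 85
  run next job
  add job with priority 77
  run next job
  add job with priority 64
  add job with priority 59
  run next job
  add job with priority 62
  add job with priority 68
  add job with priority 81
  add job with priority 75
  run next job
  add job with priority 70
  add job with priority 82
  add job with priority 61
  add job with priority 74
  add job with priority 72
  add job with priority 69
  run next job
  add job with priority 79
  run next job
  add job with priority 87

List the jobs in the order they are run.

78, 60, 67, 80, 65, 83, 84, 77, 59, 62, 61, 64

insert 86 → {86}
insert 83 → {83, 86}
insert 78 → {78, 83, 86}
run next job → 78; now {83, 86}
insert 80 → {80, 83, 86}
insert 60 → {60, 80, 83, 86}
run next job → 60; now {80, 83, 86}
insert 67 → {67, 80, 83, 86}
run next job → 67; now {80, 83, 86}
run next job → 80; now {83, 86}
insert 65 → {65, 83, 86}
run next job → 65; now {83, 86}
run next job → 83; now {86}
insert 84 → {84, 86}
insert 85 → {84, 85, 86}
run next job → 84; now {85, 86}
insert 77 → {77, 85, 86}
run next job → 77; now {85, 86}
insert 64 → {64, 85, 86}
insert 59 → {59, 64, 85, 86}
run next job → 59; now {64, 85, 86}
insert 62 → {62, 64, 85, 86}
insert 68 → {62, 64, 68, 85, 86}
insert 81 → {62, 64, 68, 81, 85, 86}
insert 75 → {62, 64, 68, 75, 81, 85, 86}
run next job → 62; now {64, 68, 75, 81, 85, 86}
insert 70 → {64, 68, 70, 75, 81, 85, 86}
insert 82 → {64, 68, 70, 75, 81, 82, 85, 86}
insert 61 → {61, 64, 68, 70, 75, 81, 82, 85, 86}
insert 74 → {61, 64, 68, 70, 74, 75, 81, 82, 85, 86}
insert 72 → {61, 64, 68, 70, 72, 74, 75, 81, 82, 85, 86}
insert 69 → {61, 64, 68, 69, 70, 72, 74, 75, 81, 82, 85, 86}
run next job → 61; now {64, 68, 69, 70, 72, 74, 75, 81, 82, 85, 86}
insert 79 → {64, 68, 69, 70, 72, 74, 75, 79, 81, 82, 85, 86}
run next job → 64; now {68, 69, 70, 72, 74, 75, 79, 81, 82, 85, 86}
insert 87 → {68, 69, 70, 72, 74, 75, 79, 81, 82, 85, 86, 87}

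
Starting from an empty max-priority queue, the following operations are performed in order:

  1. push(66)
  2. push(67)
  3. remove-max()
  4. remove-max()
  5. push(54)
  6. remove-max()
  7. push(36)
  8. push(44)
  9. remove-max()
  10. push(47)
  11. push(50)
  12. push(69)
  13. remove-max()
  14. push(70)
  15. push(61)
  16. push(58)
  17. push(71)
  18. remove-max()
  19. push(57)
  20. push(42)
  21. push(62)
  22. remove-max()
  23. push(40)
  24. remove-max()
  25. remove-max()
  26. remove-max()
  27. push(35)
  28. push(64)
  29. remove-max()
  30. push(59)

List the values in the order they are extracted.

67, 66, 54, 44, 69, 71, 70, 62, 61, 58, 64

insert 66 → {66}
insert 67 → {67, 66}
remove-max → 67; now {66}
remove-max → 66; now {}
insert 54 → {54}
remove-max → 54; now {}
insert 36 → {36}
insert 44 → {44, 36}
remove-max → 44; now {36}
insert 47 → {47, 36}
insert 50 → {50, 47, 36}
insert 69 → {69, 50, 47, 36}
remove-max → 69; now {50, 47, 36}
insert 70 → {70, 50, 47, 36}
insert 61 → {70, 61, 50, 47, 36}
insert 58 → {70, 61, 58, 50, 47, 36}
insert 71 → {71, 70, 61, 58, 50, 47, 36}
remove-max → 71; now {70, 61, 58, 50, 47, 36}
insert 57 → {70, 61, 58, 57, 50, 47, 36}
insert 42 → {70, 61, 58, 57, 50, 47, 42, 36}
insert 62 → {70, 62, 61, 58, 57, 50, 47, 42, 36}
remove-max → 70; now {62, 61, 58, 57, 50, 47, 42, 36}
insert 40 → {62, 61, 58, 57, 50, 47, 42, 40, 36}
remove-max → 62; now {61, 58, 57, 50, 47, 42, 40, 36}
remove-max → 61; now {58, 57, 50, 47, 42, 40, 36}
remove-max → 58; now {57, 50, 47, 42, 40, 36}
insert 35 → {57, 50, 47, 42, 40, 36, 35}
insert 64 → {64, 57, 50, 47, 42, 40, 36, 35}
remove-max → 64; now {57, 50, 47, 42, 40, 36, 35}
insert 59 → {59, 57, 50, 47, 42, 40, 36, 35}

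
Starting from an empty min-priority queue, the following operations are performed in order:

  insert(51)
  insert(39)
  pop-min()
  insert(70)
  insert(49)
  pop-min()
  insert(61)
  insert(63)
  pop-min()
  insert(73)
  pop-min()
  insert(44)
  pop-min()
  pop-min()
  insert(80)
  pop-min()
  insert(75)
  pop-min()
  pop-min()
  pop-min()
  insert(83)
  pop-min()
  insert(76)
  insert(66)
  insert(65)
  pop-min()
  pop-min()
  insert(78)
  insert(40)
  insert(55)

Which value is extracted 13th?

insert 51 → {51}
insert 39 → {39, 51}
pop-min → 39; now {51}
insert 70 → {51, 70}
insert 49 → {49, 51, 70}
pop-min → 49; now {51, 70}
insert 61 → {51, 61, 70}
insert 63 → {51, 61, 63, 70}
pop-min → 51; now {61, 63, 70}
insert 73 → {61, 63, 70, 73}
pop-min → 61; now {63, 70, 73}
insert 44 → {44, 63, 70, 73}
pop-min → 44; now {63, 70, 73}
pop-min → 63; now {70, 73}
insert 80 → {70, 73, 80}
pop-min → 70; now {73, 80}
insert 75 → {73, 75, 80}
pop-min → 73; now {75, 80}
pop-min → 75; now {80}
pop-min → 80; now {}
insert 83 → {83}
pop-min → 83; now {}
insert 76 → {76}
insert 66 → {66, 76}
insert 65 → {65, 66, 76}
pop-min → 65; now {66, 76}
pop-min → 66; now {76}
insert 78 → {76, 78}
insert 40 → {40, 76, 78}
insert 55 → {40, 55, 76, 78}

66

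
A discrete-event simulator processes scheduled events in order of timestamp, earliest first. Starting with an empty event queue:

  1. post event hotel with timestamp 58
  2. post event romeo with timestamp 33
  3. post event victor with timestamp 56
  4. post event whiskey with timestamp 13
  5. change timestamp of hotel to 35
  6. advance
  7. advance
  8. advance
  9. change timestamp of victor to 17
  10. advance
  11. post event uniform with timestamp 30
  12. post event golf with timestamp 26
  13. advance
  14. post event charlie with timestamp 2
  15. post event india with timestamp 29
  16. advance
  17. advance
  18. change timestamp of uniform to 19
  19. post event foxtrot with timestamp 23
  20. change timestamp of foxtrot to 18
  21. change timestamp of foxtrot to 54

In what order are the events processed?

add hotel (timestamp 58) → {hotel:58}
add romeo (timestamp 33) → {romeo:33, hotel:58}
add victor (timestamp 56) → {romeo:33, victor:56, hotel:58}
add whiskey (timestamp 13) → {whiskey:13, romeo:33, victor:56, hotel:58}
update hotel to timestamp 35 → {whiskey:13, romeo:33, hotel:35, victor:56}
advance → whiskey; now {romeo:33, hotel:35, victor:56}
advance → romeo; now {hotel:35, victor:56}
advance → hotel; now {victor:56}
update victor to timestamp 17 → {victor:17}
advance → victor; now {}
add uniform (timestamp 30) → {uniform:30}
add golf (timestamp 26) → {golf:26, uniform:30}
advance → golf; now {uniform:30}
add charlie (timestamp 2) → {charlie:2, uniform:30}
add india (timestamp 29) → {charlie:2, india:29, uniform:30}
advance → charlie; now {india:29, uniform:30}
advance → india; now {uniform:30}
update uniform to timestamp 19 → {uniform:19}
add foxtrot (timestamp 23) → {uniform:19, foxtrot:23}
update foxtrot to timestamp 18 → {foxtrot:18, uniform:19}
update foxtrot to timestamp 54 → {uniform:19, foxtrot:54}

whiskey → romeo → hotel → victor → golf → charlie → india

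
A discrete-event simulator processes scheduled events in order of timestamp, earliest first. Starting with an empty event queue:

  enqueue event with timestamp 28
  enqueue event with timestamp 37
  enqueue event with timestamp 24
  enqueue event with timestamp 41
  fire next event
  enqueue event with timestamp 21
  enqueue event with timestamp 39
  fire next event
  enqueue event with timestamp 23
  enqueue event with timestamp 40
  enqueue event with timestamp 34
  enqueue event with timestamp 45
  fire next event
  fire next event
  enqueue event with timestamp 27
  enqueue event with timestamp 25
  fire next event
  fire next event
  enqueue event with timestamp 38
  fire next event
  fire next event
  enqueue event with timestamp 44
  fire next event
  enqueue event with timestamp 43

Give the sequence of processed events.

24 → 21 → 23 → 28 → 25 → 27 → 34 → 37 → 38

insert 28 → {28}
insert 37 → {28, 37}
insert 24 → {24, 28, 37}
insert 41 → {24, 28, 37, 41}
fire next event → 24; now {28, 37, 41}
insert 21 → {21, 28, 37, 41}
insert 39 → {21, 28, 37, 39, 41}
fire next event → 21; now {28, 37, 39, 41}
insert 23 → {23, 28, 37, 39, 41}
insert 40 → {23, 28, 37, 39, 40, 41}
insert 34 → {23, 28, 34, 37, 39, 40, 41}
insert 45 → {23, 28, 34, 37, 39, 40, 41, 45}
fire next event → 23; now {28, 34, 37, 39, 40, 41, 45}
fire next event → 28; now {34, 37, 39, 40, 41, 45}
insert 27 → {27, 34, 37, 39, 40, 41, 45}
insert 25 → {25, 27, 34, 37, 39, 40, 41, 45}
fire next event → 25; now {27, 34, 37, 39, 40, 41, 45}
fire next event → 27; now {34, 37, 39, 40, 41, 45}
insert 38 → {34, 37, 38, 39, 40, 41, 45}
fire next event → 34; now {37, 38, 39, 40, 41, 45}
fire next event → 37; now {38, 39, 40, 41, 45}
insert 44 → {38, 39, 40, 41, 44, 45}
fire next event → 38; now {39, 40, 41, 44, 45}
insert 43 → {39, 40, 41, 43, 44, 45}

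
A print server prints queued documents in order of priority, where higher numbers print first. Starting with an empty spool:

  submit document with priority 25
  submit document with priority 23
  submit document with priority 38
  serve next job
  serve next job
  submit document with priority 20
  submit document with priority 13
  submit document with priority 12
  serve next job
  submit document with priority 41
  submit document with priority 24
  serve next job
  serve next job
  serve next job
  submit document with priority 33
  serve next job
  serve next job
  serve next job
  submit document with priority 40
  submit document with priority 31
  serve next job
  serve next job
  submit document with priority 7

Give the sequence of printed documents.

insert 25 → {25}
insert 23 → {25, 23}
insert 38 → {38, 25, 23}
serve next job → 38; now {25, 23}
serve next job → 25; now {23}
insert 20 → {23, 20}
insert 13 → {23, 20, 13}
insert 12 → {23, 20, 13, 12}
serve next job → 23; now {20, 13, 12}
insert 41 → {41, 20, 13, 12}
insert 24 → {41, 24, 20, 13, 12}
serve next job → 41; now {24, 20, 13, 12}
serve next job → 24; now {20, 13, 12}
serve next job → 20; now {13, 12}
insert 33 → {33, 13, 12}
serve next job → 33; now {13, 12}
serve next job → 13; now {12}
serve next job → 12; now {}
insert 40 → {40}
insert 31 → {40, 31}
serve next job → 40; now {31}
serve next job → 31; now {}
insert 7 → {7}

38, 25, 23, 41, 24, 20, 33, 13, 12, 40, 31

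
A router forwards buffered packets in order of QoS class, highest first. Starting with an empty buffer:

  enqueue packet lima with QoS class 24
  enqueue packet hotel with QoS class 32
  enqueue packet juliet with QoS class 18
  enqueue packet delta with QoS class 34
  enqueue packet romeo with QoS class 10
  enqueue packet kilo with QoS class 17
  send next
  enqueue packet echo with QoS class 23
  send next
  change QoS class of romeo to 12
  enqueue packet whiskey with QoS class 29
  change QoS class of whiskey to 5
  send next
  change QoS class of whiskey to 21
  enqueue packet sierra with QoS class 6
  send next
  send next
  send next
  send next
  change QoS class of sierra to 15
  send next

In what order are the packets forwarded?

add lima (QoS class 24) → {lima:24}
add hotel (QoS class 32) → {hotel:32, lima:24}
add juliet (QoS class 18) → {hotel:32, lima:24, juliet:18}
add delta (QoS class 34) → {delta:34, hotel:32, lima:24, juliet:18}
add romeo (QoS class 10) → {delta:34, hotel:32, lima:24, juliet:18, romeo:10}
add kilo (QoS class 17) → {delta:34, hotel:32, lima:24, juliet:18, kilo:17, romeo:10}
send next → delta; now {hotel:32, lima:24, juliet:18, kilo:17, romeo:10}
add echo (QoS class 23) → {hotel:32, lima:24, echo:23, juliet:18, kilo:17, romeo:10}
send next → hotel; now {lima:24, echo:23, juliet:18, kilo:17, romeo:10}
update romeo to QoS class 12 → {lima:24, echo:23, juliet:18, kilo:17, romeo:12}
add whiskey (QoS class 29) → {whiskey:29, lima:24, echo:23, juliet:18, kilo:17, romeo:12}
update whiskey to QoS class 5 → {lima:24, echo:23, juliet:18, kilo:17, romeo:12, whiskey:5}
send next → lima; now {echo:23, juliet:18, kilo:17, romeo:12, whiskey:5}
update whiskey to QoS class 21 → {echo:23, whiskey:21, juliet:18, kilo:17, romeo:12}
add sierra (QoS class 6) → {echo:23, whiskey:21, juliet:18, kilo:17, romeo:12, sierra:6}
send next → echo; now {whiskey:21, juliet:18, kilo:17, romeo:12, sierra:6}
send next → whiskey; now {juliet:18, kilo:17, romeo:12, sierra:6}
send next → juliet; now {kilo:17, romeo:12, sierra:6}
send next → kilo; now {romeo:12, sierra:6}
update sierra to QoS class 15 → {sierra:15, romeo:12}
send next → sierra; now {romeo:12}

[delta, hotel, lima, echo, whiskey, juliet, kilo, sierra]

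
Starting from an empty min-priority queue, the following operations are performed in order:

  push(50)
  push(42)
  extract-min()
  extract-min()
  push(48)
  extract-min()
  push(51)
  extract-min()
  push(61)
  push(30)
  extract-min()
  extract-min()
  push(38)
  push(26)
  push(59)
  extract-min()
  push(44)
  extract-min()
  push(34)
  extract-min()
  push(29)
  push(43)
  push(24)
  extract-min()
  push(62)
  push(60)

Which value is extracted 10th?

24

insert 50 → {50}
insert 42 → {42, 50}
extract-min → 42; now {50}
extract-min → 50; now {}
insert 48 → {48}
extract-min → 48; now {}
insert 51 → {51}
extract-min → 51; now {}
insert 61 → {61}
insert 30 → {30, 61}
extract-min → 30; now {61}
extract-min → 61; now {}
insert 38 → {38}
insert 26 → {26, 38}
insert 59 → {26, 38, 59}
extract-min → 26; now {38, 59}
insert 44 → {38, 44, 59}
extract-min → 38; now {44, 59}
insert 34 → {34, 44, 59}
extract-min → 34; now {44, 59}
insert 29 → {29, 44, 59}
insert 43 → {29, 43, 44, 59}
insert 24 → {24, 29, 43, 44, 59}
extract-min → 24; now {29, 43, 44, 59}
insert 62 → {29, 43, 44, 59, 62}
insert 60 → {29, 43, 44, 59, 60, 62}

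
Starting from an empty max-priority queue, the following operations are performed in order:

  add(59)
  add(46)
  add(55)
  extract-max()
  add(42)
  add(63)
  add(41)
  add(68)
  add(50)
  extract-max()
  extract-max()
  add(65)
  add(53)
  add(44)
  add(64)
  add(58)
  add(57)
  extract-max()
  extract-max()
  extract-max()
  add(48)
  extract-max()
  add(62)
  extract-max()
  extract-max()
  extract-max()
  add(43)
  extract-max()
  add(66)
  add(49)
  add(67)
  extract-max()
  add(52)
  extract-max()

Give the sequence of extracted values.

insert 59 → {59}
insert 46 → {59, 46}
insert 55 → {59, 55, 46}
extract-max → 59; now {55, 46}
insert 42 → {55, 46, 42}
insert 63 → {63, 55, 46, 42}
insert 41 → {63, 55, 46, 42, 41}
insert 68 → {68, 63, 55, 46, 42, 41}
insert 50 → {68, 63, 55, 50, 46, 42, 41}
extract-max → 68; now {63, 55, 50, 46, 42, 41}
extract-max → 63; now {55, 50, 46, 42, 41}
insert 65 → {65, 55, 50, 46, 42, 41}
insert 53 → {65, 55, 53, 50, 46, 42, 41}
insert 44 → {65, 55, 53, 50, 46, 44, 42, 41}
insert 64 → {65, 64, 55, 53, 50, 46, 44, 42, 41}
insert 58 → {65, 64, 58, 55, 53, 50, 46, 44, 42, 41}
insert 57 → {65, 64, 58, 57, 55, 53, 50, 46, 44, 42, 41}
extract-max → 65; now {64, 58, 57, 55, 53, 50, 46, 44, 42, 41}
extract-max → 64; now {58, 57, 55, 53, 50, 46, 44, 42, 41}
extract-max → 58; now {57, 55, 53, 50, 46, 44, 42, 41}
insert 48 → {57, 55, 53, 50, 48, 46, 44, 42, 41}
extract-max → 57; now {55, 53, 50, 48, 46, 44, 42, 41}
insert 62 → {62, 55, 53, 50, 48, 46, 44, 42, 41}
extract-max → 62; now {55, 53, 50, 48, 46, 44, 42, 41}
extract-max → 55; now {53, 50, 48, 46, 44, 42, 41}
extract-max → 53; now {50, 48, 46, 44, 42, 41}
insert 43 → {50, 48, 46, 44, 43, 42, 41}
extract-max → 50; now {48, 46, 44, 43, 42, 41}
insert 66 → {66, 48, 46, 44, 43, 42, 41}
insert 49 → {66, 49, 48, 46, 44, 43, 42, 41}
insert 67 → {67, 66, 49, 48, 46, 44, 43, 42, 41}
extract-max → 67; now {66, 49, 48, 46, 44, 43, 42, 41}
insert 52 → {66, 52, 49, 48, 46, 44, 43, 42, 41}
extract-max → 66; now {52, 49, 48, 46, 44, 43, 42, 41}

[59, 68, 63, 65, 64, 58, 57, 62, 55, 53, 50, 67, 66]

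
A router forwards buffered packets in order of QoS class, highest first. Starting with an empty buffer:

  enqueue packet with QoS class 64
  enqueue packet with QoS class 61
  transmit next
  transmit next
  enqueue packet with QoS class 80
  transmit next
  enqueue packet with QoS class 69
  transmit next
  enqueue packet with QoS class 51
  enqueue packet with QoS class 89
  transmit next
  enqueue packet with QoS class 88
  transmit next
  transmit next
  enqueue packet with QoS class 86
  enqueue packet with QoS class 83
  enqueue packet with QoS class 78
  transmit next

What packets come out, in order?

insert 64 → {64}
insert 61 → {64, 61}
transmit next → 64; now {61}
transmit next → 61; now {}
insert 80 → {80}
transmit next → 80; now {}
insert 69 → {69}
transmit next → 69; now {}
insert 51 → {51}
insert 89 → {89, 51}
transmit next → 89; now {51}
insert 88 → {88, 51}
transmit next → 88; now {51}
transmit next → 51; now {}
insert 86 → {86}
insert 83 → {86, 83}
insert 78 → {86, 83, 78}
transmit next → 86; now {83, 78}

[64, 61, 80, 69, 89, 88, 51, 86]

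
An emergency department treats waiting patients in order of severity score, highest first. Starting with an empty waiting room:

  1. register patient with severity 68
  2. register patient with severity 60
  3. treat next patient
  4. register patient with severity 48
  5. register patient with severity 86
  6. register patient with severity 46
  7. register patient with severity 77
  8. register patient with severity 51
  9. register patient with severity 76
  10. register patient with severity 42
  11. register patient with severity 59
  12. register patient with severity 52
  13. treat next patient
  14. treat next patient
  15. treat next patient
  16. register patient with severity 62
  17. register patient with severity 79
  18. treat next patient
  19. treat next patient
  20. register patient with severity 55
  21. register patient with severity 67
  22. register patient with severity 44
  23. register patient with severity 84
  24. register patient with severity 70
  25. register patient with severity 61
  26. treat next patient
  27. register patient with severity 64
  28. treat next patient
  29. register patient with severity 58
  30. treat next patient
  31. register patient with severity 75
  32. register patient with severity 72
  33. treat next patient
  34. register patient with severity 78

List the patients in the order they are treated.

68 → 86 → 77 → 76 → 79 → 62 → 84 → 70 → 67 → 75

insert 68 → {68}
insert 60 → {68, 60}
treat next patient → 68; now {60}
insert 48 → {60, 48}
insert 86 → {86, 60, 48}
insert 46 → {86, 60, 48, 46}
insert 77 → {86, 77, 60, 48, 46}
insert 51 → {86, 77, 60, 51, 48, 46}
insert 76 → {86, 77, 76, 60, 51, 48, 46}
insert 42 → {86, 77, 76, 60, 51, 48, 46, 42}
insert 59 → {86, 77, 76, 60, 59, 51, 48, 46, 42}
insert 52 → {86, 77, 76, 60, 59, 52, 51, 48, 46, 42}
treat next patient → 86; now {77, 76, 60, 59, 52, 51, 48, 46, 42}
treat next patient → 77; now {76, 60, 59, 52, 51, 48, 46, 42}
treat next patient → 76; now {60, 59, 52, 51, 48, 46, 42}
insert 62 → {62, 60, 59, 52, 51, 48, 46, 42}
insert 79 → {79, 62, 60, 59, 52, 51, 48, 46, 42}
treat next patient → 79; now {62, 60, 59, 52, 51, 48, 46, 42}
treat next patient → 62; now {60, 59, 52, 51, 48, 46, 42}
insert 55 → {60, 59, 55, 52, 51, 48, 46, 42}
insert 67 → {67, 60, 59, 55, 52, 51, 48, 46, 42}
insert 44 → {67, 60, 59, 55, 52, 51, 48, 46, 44, 42}
insert 84 → {84, 67, 60, 59, 55, 52, 51, 48, 46, 44, 42}
insert 70 → {84, 70, 67, 60, 59, 55, 52, 51, 48, 46, 44, 42}
insert 61 → {84, 70, 67, 61, 60, 59, 55, 52, 51, 48, 46, 44, 42}
treat next patient → 84; now {70, 67, 61, 60, 59, 55, 52, 51, 48, 46, 44, 42}
insert 64 → {70, 67, 64, 61, 60, 59, 55, 52, 51, 48, 46, 44, 42}
treat next patient → 70; now {67, 64, 61, 60, 59, 55, 52, 51, 48, 46, 44, 42}
insert 58 → {67, 64, 61, 60, 59, 58, 55, 52, 51, 48, 46, 44, 42}
treat next patient → 67; now {64, 61, 60, 59, 58, 55, 52, 51, 48, 46, 44, 42}
insert 75 → {75, 64, 61, 60, 59, 58, 55, 52, 51, 48, 46, 44, 42}
insert 72 → {75, 72, 64, 61, 60, 59, 58, 55, 52, 51, 48, 46, 44, 42}
treat next patient → 75; now {72, 64, 61, 60, 59, 58, 55, 52, 51, 48, 46, 44, 42}
insert 78 → {78, 72, 64, 61, 60, 59, 58, 55, 52, 51, 48, 46, 44, 42}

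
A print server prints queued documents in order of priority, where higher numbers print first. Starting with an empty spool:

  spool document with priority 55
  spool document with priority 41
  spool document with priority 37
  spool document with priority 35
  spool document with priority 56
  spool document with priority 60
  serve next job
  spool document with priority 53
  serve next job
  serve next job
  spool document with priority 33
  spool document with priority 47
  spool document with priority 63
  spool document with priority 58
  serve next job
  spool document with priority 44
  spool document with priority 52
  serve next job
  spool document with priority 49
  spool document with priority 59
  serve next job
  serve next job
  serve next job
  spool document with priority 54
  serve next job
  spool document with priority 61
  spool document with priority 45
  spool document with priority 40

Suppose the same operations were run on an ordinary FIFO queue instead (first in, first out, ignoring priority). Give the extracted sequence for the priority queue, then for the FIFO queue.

priority queue: 60, 56, 55, 63, 58, 59, 53, 52, 54; FIFO queue: [55, 41, 37, 35, 56, 60, 53, 33, 47]

insert 55 → {55}
insert 41 → {55, 41}
insert 37 → {55, 41, 37}
insert 35 → {55, 41, 37, 35}
insert 56 → {56, 55, 41, 37, 35}
insert 60 → {60, 56, 55, 41, 37, 35}
serve next job → 60; now {56, 55, 41, 37, 35}
insert 53 → {56, 55, 53, 41, 37, 35}
serve next job → 56; now {55, 53, 41, 37, 35}
serve next job → 55; now {53, 41, 37, 35}
insert 33 → {53, 41, 37, 35, 33}
insert 47 → {53, 47, 41, 37, 35, 33}
insert 63 → {63, 53, 47, 41, 37, 35, 33}
insert 58 → {63, 58, 53, 47, 41, 37, 35, 33}
serve next job → 63; now {58, 53, 47, 41, 37, 35, 33}
insert 44 → {58, 53, 47, 44, 41, 37, 35, 33}
insert 52 → {58, 53, 52, 47, 44, 41, 37, 35, 33}
serve next job → 58; now {53, 52, 47, 44, 41, 37, 35, 33}
insert 49 → {53, 52, 49, 47, 44, 41, 37, 35, 33}
insert 59 → {59, 53, 52, 49, 47, 44, 41, 37, 35, 33}
serve next job → 59; now {53, 52, 49, 47, 44, 41, 37, 35, 33}
serve next job → 53; now {52, 49, 47, 44, 41, 37, 35, 33}
serve next job → 52; now {49, 47, 44, 41, 37, 35, 33}
insert 54 → {54, 49, 47, 44, 41, 37, 35, 33}
serve next job → 54; now {49, 47, 44, 41, 37, 35, 33}
insert 61 → {61, 49, 47, 44, 41, 37, 35, 33}
insert 45 → {61, 49, 47, 45, 44, 41, 37, 35, 33}
insert 40 → {61, 49, 47, 45, 44, 41, 40, 37, 35, 33}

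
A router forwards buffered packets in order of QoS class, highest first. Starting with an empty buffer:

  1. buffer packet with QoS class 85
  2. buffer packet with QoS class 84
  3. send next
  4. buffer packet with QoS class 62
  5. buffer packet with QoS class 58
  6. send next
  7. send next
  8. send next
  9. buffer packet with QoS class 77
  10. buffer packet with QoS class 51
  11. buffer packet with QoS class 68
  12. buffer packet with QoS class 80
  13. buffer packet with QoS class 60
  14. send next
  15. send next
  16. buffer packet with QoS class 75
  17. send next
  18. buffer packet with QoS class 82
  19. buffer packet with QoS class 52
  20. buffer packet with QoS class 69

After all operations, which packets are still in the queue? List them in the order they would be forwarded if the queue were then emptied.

82 → 69 → 68 → 60 → 52 → 51

insert 85 → {85}
insert 84 → {85, 84}
send next → 85; now {84}
insert 62 → {84, 62}
insert 58 → {84, 62, 58}
send next → 84; now {62, 58}
send next → 62; now {58}
send next → 58; now {}
insert 77 → {77}
insert 51 → {77, 51}
insert 68 → {77, 68, 51}
insert 80 → {80, 77, 68, 51}
insert 60 → {80, 77, 68, 60, 51}
send next → 80; now {77, 68, 60, 51}
send next → 77; now {68, 60, 51}
insert 75 → {75, 68, 60, 51}
send next → 75; now {68, 60, 51}
insert 82 → {82, 68, 60, 51}
insert 52 → {82, 68, 60, 52, 51}
insert 69 → {82, 69, 68, 60, 52, 51}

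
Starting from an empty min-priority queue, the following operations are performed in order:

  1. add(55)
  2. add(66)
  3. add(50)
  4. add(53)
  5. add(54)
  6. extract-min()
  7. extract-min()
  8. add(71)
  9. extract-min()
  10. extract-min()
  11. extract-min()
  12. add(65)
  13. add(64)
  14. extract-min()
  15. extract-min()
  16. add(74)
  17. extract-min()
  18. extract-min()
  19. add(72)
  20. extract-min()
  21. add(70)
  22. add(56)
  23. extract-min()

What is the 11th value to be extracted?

56

insert 55 → {55}
insert 66 → {55, 66}
insert 50 → {50, 55, 66}
insert 53 → {50, 53, 55, 66}
insert 54 → {50, 53, 54, 55, 66}
extract-min → 50; now {53, 54, 55, 66}
extract-min → 53; now {54, 55, 66}
insert 71 → {54, 55, 66, 71}
extract-min → 54; now {55, 66, 71}
extract-min → 55; now {66, 71}
extract-min → 66; now {71}
insert 65 → {65, 71}
insert 64 → {64, 65, 71}
extract-min → 64; now {65, 71}
extract-min → 65; now {71}
insert 74 → {71, 74}
extract-min → 71; now {74}
extract-min → 74; now {}
insert 72 → {72}
extract-min → 72; now {}
insert 70 → {70}
insert 56 → {56, 70}
extract-min → 56; now {70}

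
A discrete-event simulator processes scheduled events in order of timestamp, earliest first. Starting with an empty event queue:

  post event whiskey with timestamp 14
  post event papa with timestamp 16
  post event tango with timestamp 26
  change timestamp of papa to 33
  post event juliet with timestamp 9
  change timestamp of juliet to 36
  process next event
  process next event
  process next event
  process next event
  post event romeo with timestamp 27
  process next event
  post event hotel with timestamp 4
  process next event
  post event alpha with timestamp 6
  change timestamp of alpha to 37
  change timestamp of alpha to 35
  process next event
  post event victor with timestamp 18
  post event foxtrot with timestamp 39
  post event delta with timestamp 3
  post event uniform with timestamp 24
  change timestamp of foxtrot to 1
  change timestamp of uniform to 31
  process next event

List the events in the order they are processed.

add whiskey (timestamp 14) → {whiskey:14}
add papa (timestamp 16) → {whiskey:14, papa:16}
add tango (timestamp 26) → {whiskey:14, papa:16, tango:26}
update papa to timestamp 33 → {whiskey:14, tango:26, papa:33}
add juliet (timestamp 9) → {juliet:9, whiskey:14, tango:26, papa:33}
update juliet to timestamp 36 → {whiskey:14, tango:26, papa:33, juliet:36}
process next event → whiskey; now {tango:26, papa:33, juliet:36}
process next event → tango; now {papa:33, juliet:36}
process next event → papa; now {juliet:36}
process next event → juliet; now {}
add romeo (timestamp 27) → {romeo:27}
process next event → romeo; now {}
add hotel (timestamp 4) → {hotel:4}
process next event → hotel; now {}
add alpha (timestamp 6) → {alpha:6}
update alpha to timestamp 37 → {alpha:37}
update alpha to timestamp 35 → {alpha:35}
process next event → alpha; now {}
add victor (timestamp 18) → {victor:18}
add foxtrot (timestamp 39) → {victor:18, foxtrot:39}
add delta (timestamp 3) → {delta:3, victor:18, foxtrot:39}
add uniform (timestamp 24) → {delta:3, victor:18, uniform:24, foxtrot:39}
update foxtrot to timestamp 1 → {foxtrot:1, delta:3, victor:18, uniform:24}
update uniform to timestamp 31 → {foxtrot:1, delta:3, victor:18, uniform:31}
process next event → foxtrot; now {delta:3, victor:18, uniform:31}

[whiskey, tango, papa, juliet, romeo, hotel, alpha, foxtrot]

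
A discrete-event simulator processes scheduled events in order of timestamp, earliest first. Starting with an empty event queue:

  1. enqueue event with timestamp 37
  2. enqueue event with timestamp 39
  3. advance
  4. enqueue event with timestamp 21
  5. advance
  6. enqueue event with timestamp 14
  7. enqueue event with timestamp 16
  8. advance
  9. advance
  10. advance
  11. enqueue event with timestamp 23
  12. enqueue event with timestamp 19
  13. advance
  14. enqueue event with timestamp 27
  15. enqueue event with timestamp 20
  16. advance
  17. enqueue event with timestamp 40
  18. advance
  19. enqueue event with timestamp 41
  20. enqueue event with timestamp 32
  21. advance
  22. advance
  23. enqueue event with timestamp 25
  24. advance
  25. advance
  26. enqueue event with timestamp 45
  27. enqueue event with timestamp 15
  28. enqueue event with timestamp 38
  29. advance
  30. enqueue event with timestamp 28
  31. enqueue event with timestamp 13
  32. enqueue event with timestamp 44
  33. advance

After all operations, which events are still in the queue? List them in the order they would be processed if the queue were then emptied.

insert 37 → {37}
insert 39 → {37, 39}
advance → 37; now {39}
insert 21 → {21, 39}
advance → 21; now {39}
insert 14 → {14, 39}
insert 16 → {14, 16, 39}
advance → 14; now {16, 39}
advance → 16; now {39}
advance → 39; now {}
insert 23 → {23}
insert 19 → {19, 23}
advance → 19; now {23}
insert 27 → {23, 27}
insert 20 → {20, 23, 27}
advance → 20; now {23, 27}
insert 40 → {23, 27, 40}
advance → 23; now {27, 40}
insert 41 → {27, 40, 41}
insert 32 → {27, 32, 40, 41}
advance → 27; now {32, 40, 41}
advance → 32; now {40, 41}
insert 25 → {25, 40, 41}
advance → 25; now {40, 41}
advance → 40; now {41}
insert 45 → {41, 45}
insert 15 → {15, 41, 45}
insert 38 → {15, 38, 41, 45}
advance → 15; now {38, 41, 45}
insert 28 → {28, 38, 41, 45}
insert 13 → {13, 28, 38, 41, 45}
insert 44 → {13, 28, 38, 41, 44, 45}
advance → 13; now {28, 38, 41, 44, 45}

28 → 38 → 41 → 44 → 45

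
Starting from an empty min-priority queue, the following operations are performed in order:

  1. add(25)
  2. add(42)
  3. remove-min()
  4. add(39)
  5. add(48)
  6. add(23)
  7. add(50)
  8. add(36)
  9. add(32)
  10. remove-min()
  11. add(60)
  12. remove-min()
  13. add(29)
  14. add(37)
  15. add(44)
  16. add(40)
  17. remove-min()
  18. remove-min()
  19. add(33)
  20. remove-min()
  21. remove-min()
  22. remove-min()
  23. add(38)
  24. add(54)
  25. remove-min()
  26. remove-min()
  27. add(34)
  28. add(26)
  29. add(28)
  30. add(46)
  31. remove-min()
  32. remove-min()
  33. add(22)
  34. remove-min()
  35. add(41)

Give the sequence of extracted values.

insert 25 → {25}
insert 42 → {25, 42}
remove-min → 25; now {42}
insert 39 → {39, 42}
insert 48 → {39, 42, 48}
insert 23 → {23, 39, 42, 48}
insert 50 → {23, 39, 42, 48, 50}
insert 36 → {23, 36, 39, 42, 48, 50}
insert 32 → {23, 32, 36, 39, 42, 48, 50}
remove-min → 23; now {32, 36, 39, 42, 48, 50}
insert 60 → {32, 36, 39, 42, 48, 50, 60}
remove-min → 32; now {36, 39, 42, 48, 50, 60}
insert 29 → {29, 36, 39, 42, 48, 50, 60}
insert 37 → {29, 36, 37, 39, 42, 48, 50, 60}
insert 44 → {29, 36, 37, 39, 42, 44, 48, 50, 60}
insert 40 → {29, 36, 37, 39, 40, 42, 44, 48, 50, 60}
remove-min → 29; now {36, 37, 39, 40, 42, 44, 48, 50, 60}
remove-min → 36; now {37, 39, 40, 42, 44, 48, 50, 60}
insert 33 → {33, 37, 39, 40, 42, 44, 48, 50, 60}
remove-min → 33; now {37, 39, 40, 42, 44, 48, 50, 60}
remove-min → 37; now {39, 40, 42, 44, 48, 50, 60}
remove-min → 39; now {40, 42, 44, 48, 50, 60}
insert 38 → {38, 40, 42, 44, 48, 50, 60}
insert 54 → {38, 40, 42, 44, 48, 50, 54, 60}
remove-min → 38; now {40, 42, 44, 48, 50, 54, 60}
remove-min → 40; now {42, 44, 48, 50, 54, 60}
insert 34 → {34, 42, 44, 48, 50, 54, 60}
insert 26 → {26, 34, 42, 44, 48, 50, 54, 60}
insert 28 → {26, 28, 34, 42, 44, 48, 50, 54, 60}
insert 46 → {26, 28, 34, 42, 44, 46, 48, 50, 54, 60}
remove-min → 26; now {28, 34, 42, 44, 46, 48, 50, 54, 60}
remove-min → 28; now {34, 42, 44, 46, 48, 50, 54, 60}
insert 22 → {22, 34, 42, 44, 46, 48, 50, 54, 60}
remove-min → 22; now {34, 42, 44, 46, 48, 50, 54, 60}
insert 41 → {34, 41, 42, 44, 46, 48, 50, 54, 60}

25, 23, 32, 29, 36, 33, 37, 39, 38, 40, 26, 28, 22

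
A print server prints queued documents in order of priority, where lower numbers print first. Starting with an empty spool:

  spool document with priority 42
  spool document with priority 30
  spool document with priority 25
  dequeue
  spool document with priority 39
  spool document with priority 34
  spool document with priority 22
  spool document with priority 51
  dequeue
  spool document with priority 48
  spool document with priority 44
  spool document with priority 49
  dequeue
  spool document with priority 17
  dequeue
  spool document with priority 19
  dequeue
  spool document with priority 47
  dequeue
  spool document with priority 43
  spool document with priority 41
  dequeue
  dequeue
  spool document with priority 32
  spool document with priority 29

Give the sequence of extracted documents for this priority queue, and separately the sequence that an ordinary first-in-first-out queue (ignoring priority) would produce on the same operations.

insert 42 → {42}
insert 30 → {30, 42}
insert 25 → {25, 30, 42}
dequeue → 25; now {30, 42}
insert 39 → {30, 39, 42}
insert 34 → {30, 34, 39, 42}
insert 22 → {22, 30, 34, 39, 42}
insert 51 → {22, 30, 34, 39, 42, 51}
dequeue → 22; now {30, 34, 39, 42, 51}
insert 48 → {30, 34, 39, 42, 48, 51}
insert 44 → {30, 34, 39, 42, 44, 48, 51}
insert 49 → {30, 34, 39, 42, 44, 48, 49, 51}
dequeue → 30; now {34, 39, 42, 44, 48, 49, 51}
insert 17 → {17, 34, 39, 42, 44, 48, 49, 51}
dequeue → 17; now {34, 39, 42, 44, 48, 49, 51}
insert 19 → {19, 34, 39, 42, 44, 48, 49, 51}
dequeue → 19; now {34, 39, 42, 44, 48, 49, 51}
insert 47 → {34, 39, 42, 44, 47, 48, 49, 51}
dequeue → 34; now {39, 42, 44, 47, 48, 49, 51}
insert 43 → {39, 42, 43, 44, 47, 48, 49, 51}
insert 41 → {39, 41, 42, 43, 44, 47, 48, 49, 51}
dequeue → 39; now {41, 42, 43, 44, 47, 48, 49, 51}
dequeue → 41; now {42, 43, 44, 47, 48, 49, 51}
insert 32 → {32, 42, 43, 44, 47, 48, 49, 51}
insert 29 → {29, 32, 42, 43, 44, 47, 48, 49, 51}

priority queue: [25, 22, 30, 17, 19, 34, 39, 41]; FIFO queue: [42, 30, 25, 39, 34, 22, 51, 48]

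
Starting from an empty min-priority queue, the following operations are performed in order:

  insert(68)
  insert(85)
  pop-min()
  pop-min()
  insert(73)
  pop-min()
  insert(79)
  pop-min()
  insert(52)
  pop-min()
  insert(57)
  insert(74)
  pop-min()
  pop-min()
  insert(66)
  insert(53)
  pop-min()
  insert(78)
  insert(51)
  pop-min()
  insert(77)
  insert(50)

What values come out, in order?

68, 85, 73, 79, 52, 57, 74, 53, 51

insert 68 → {68}
insert 85 → {68, 85}
pop-min → 68; now {85}
pop-min → 85; now {}
insert 73 → {73}
pop-min → 73; now {}
insert 79 → {79}
pop-min → 79; now {}
insert 52 → {52}
pop-min → 52; now {}
insert 57 → {57}
insert 74 → {57, 74}
pop-min → 57; now {74}
pop-min → 74; now {}
insert 66 → {66}
insert 53 → {53, 66}
pop-min → 53; now {66}
insert 78 → {66, 78}
insert 51 → {51, 66, 78}
pop-min → 51; now {66, 78}
insert 77 → {66, 77, 78}
insert 50 → {50, 66, 77, 78}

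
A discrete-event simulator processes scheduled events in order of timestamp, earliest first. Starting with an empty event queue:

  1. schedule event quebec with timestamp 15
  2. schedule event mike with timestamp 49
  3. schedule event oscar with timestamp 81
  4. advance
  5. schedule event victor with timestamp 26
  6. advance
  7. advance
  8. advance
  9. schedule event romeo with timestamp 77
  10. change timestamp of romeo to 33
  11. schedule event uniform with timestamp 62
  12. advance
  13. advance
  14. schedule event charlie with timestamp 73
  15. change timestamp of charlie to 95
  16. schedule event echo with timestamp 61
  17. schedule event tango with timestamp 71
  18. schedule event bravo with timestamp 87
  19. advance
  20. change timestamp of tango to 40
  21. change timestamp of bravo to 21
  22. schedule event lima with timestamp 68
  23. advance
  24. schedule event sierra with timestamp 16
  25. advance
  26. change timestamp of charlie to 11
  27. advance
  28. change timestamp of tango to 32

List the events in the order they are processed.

quebec → victor → mike → oscar → romeo → uniform → echo → bravo → sierra → charlie

add quebec (timestamp 15) → {quebec:15}
add mike (timestamp 49) → {quebec:15, mike:49}
add oscar (timestamp 81) → {quebec:15, mike:49, oscar:81}
advance → quebec; now {mike:49, oscar:81}
add victor (timestamp 26) → {victor:26, mike:49, oscar:81}
advance → victor; now {mike:49, oscar:81}
advance → mike; now {oscar:81}
advance → oscar; now {}
add romeo (timestamp 77) → {romeo:77}
update romeo to timestamp 33 → {romeo:33}
add uniform (timestamp 62) → {romeo:33, uniform:62}
advance → romeo; now {uniform:62}
advance → uniform; now {}
add charlie (timestamp 73) → {charlie:73}
update charlie to timestamp 95 → {charlie:95}
add echo (timestamp 61) → {echo:61, charlie:95}
add tango (timestamp 71) → {echo:61, tango:71, charlie:95}
add bravo (timestamp 87) → {echo:61, tango:71, bravo:87, charlie:95}
advance → echo; now {tango:71, bravo:87, charlie:95}
update tango to timestamp 40 → {tango:40, bravo:87, charlie:95}
update bravo to timestamp 21 → {bravo:21, tango:40, charlie:95}
add lima (timestamp 68) → {bravo:21, tango:40, lima:68, charlie:95}
advance → bravo; now {tango:40, lima:68, charlie:95}
add sierra (timestamp 16) → {sierra:16, tango:40, lima:68, charlie:95}
advance → sierra; now {tango:40, lima:68, charlie:95}
update charlie to timestamp 11 → {charlie:11, tango:40, lima:68}
advance → charlie; now {tango:40, lima:68}
update tango to timestamp 32 → {tango:32, lima:68}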